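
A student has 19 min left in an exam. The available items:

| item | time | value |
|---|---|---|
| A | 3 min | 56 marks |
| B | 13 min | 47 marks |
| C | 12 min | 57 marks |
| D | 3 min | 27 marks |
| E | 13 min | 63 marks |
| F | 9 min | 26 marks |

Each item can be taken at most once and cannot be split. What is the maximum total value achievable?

Check high-value combinations within 19 min:
- A+D+E: time 3+3+13=19, value 56+27+63=146
- A+C+D: time 3+12+3=18, value 56+57+27=140
- A+B+D: time 3+13+3=19, value 56+47+27=130
Best: 146 marks.

146 marks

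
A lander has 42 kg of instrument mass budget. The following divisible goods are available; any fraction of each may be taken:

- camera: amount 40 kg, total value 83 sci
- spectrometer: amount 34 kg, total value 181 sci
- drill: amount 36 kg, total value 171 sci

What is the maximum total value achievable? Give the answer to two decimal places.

Take in order of value per unit:
- spectrometer (181/34 per unit): all 34 → value 181, running total 181.00
- drill (171/36 per unit): 8 of 36 → value 8×171/36 = 38.0000, running total 219.00
Total 219.00.

219.00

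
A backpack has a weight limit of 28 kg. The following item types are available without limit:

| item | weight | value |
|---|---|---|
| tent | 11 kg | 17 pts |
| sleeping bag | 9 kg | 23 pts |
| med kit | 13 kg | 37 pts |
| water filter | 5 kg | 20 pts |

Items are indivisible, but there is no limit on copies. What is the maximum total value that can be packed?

100 pts

Best value-per-unit is water filter at 20/5, and filling with it alone uses weight 5×5=25. No mix of the others beats 5×20 = 100.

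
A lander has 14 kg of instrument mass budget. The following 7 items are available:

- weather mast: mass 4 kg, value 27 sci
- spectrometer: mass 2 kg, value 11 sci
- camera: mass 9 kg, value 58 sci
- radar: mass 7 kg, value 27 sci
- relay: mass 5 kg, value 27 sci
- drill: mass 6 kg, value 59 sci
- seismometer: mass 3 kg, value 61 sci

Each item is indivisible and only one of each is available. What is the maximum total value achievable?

147 sci

This is a 0/1 knapsack; check combinations near the capacity.
- weather mast+drill+seismometer: mass 4+6+3=13, value 27+59+61=147
- relay+drill+seismometer: mass 5+6+3=14, value 27+59+61=147
- spectrometer+drill+seismometer: mass 2+6+3=11, value 11+59+61=131
- spectrometer+camera+seismometer: mass 2+9+3=14, value 11+58+61=130
- weather mast+spectrometer+relay+seismometer: mass 4+2+5+3=14, value 27+11+27+61=126
Best: 147 sci.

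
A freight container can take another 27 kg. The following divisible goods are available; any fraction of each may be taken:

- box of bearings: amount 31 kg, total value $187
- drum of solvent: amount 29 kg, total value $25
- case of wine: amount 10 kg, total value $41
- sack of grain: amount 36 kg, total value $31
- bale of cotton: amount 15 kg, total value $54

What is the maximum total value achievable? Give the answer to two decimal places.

162.87

Take in order of value per unit:
- box of bearings (187/31 per unit): 27 of 31 → value 27×187/31 = 162.8710, running total 162.87
Total 162.87.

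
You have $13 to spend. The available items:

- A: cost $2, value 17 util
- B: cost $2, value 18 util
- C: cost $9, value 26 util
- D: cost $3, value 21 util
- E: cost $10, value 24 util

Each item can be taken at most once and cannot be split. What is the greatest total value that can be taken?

61 util

This is a 0/1 knapsack; check combinations near the capacity.
- A+B+C: cost 2+2+9=13, value 17+18+26=61
- A+B+D: cost 2+2+3=7, value 17+18+21=56
- C+D: cost 9+3=12, value 26+21=47
- D+E: cost 3+10=13, value 21+24=45
- B+C: cost 2+9=11, value 18+26=44
Best: 61 util.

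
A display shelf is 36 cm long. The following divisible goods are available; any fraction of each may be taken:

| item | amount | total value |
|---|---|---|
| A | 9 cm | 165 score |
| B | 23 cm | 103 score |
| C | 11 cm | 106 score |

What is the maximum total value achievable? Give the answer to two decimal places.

Take in order of value per unit:
- A (165/9 per unit): all 9 → value 165, running total 165.00
- C (106/11 per unit): all 11 → value 106, running total 271.00
- B (103/23 per unit): 16 of 23 → value 16×103/23 = 71.6522, running total 342.65
Total 342.65.

342.65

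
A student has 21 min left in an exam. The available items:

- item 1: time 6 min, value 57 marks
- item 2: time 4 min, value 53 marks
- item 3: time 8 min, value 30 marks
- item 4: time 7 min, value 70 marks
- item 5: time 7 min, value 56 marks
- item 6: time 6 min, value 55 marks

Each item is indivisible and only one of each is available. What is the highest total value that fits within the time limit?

183 marks

Check high-value combinations within 21 min:
- item 1+item 4+item 5: time 6+7+7=20, value 57+70+56=183
- item 1+item 4+item 6: time 6+7+6=19, value 57+70+55=182
- item 4+item 5+item 6: time 7+7+6=20, value 70+56+55=181
- item 1+item 2+item 4: time 6+4+7=17, value 57+53+70=180
- item 2+item 4+item 5: time 4+7+7=18, value 53+70+56=179
Best: 183 marks.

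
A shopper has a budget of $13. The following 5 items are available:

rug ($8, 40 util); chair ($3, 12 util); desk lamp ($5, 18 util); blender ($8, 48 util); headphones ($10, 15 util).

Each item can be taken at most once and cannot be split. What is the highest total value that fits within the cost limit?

Check high-value combinations within $13:
- desk lamp+blender: cost 5+8=13, value 18+48=66
- chair+blender: cost 3+8=11, value 12+48=60
- rug+desk lamp: cost 8+5=13, value 40+18=58
- rug+chair: cost 8+3=11, value 40+12=52
- blender: cost 8, value 48
Best: 66 util.

66 util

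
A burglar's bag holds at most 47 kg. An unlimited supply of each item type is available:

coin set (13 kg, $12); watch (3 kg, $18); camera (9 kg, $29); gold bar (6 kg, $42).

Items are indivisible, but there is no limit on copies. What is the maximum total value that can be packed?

Best value-per-unit is gold bar at 42/6; filling with it alone gives 7×42 = 294.
Optimal mix: 1×watch + 7×gold bar → weight 45, value 312.

$312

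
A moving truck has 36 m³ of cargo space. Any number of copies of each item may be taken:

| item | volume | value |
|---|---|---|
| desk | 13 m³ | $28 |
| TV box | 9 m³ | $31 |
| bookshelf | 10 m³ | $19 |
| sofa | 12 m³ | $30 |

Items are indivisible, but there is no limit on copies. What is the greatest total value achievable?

Best value-per-unit is TV box at 31/9, and filling with it alone uses volume 4×9=36. No mix of the others beats 4×31 = 124.

$124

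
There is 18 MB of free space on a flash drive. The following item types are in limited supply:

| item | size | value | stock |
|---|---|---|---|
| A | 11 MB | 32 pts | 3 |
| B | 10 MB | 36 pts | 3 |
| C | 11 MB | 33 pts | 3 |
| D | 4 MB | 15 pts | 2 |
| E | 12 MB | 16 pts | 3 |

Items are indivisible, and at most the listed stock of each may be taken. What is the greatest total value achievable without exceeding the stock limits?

66 pts

Best selections within size 18 and stock limits:
- 1×B + 2×D: size 18, value 66
- 1×B + 1×D: size 14, value 51
- 1×C + 1×D: size 15, value 48
- 1×A + 1×D: size 15, value 47
Best: 66 pts.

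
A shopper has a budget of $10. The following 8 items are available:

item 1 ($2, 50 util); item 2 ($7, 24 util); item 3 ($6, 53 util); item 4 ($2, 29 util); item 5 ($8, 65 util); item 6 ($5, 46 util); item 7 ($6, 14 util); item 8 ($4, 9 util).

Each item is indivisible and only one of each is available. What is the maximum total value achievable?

This is a 0/1 knapsack; check combinations near the capacity.
- item 1+item 3+item 4: cost 2+6+2=10, value 50+53+29=132
- item 1+item 4+item 6: cost 2+2+5=9, value 50+29+46=125
- item 1+item 5: cost 2+8=10, value 50+65=115
- item 1+item 3: cost 2+6=8, value 50+53=103
Best: 132 util.

132 util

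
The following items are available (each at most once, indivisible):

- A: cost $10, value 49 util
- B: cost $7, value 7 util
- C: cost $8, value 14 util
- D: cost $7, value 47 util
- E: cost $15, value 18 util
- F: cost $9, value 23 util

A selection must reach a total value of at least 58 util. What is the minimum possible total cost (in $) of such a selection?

15

Subsets with value ≥ 58, sorted by total cost:
- C+D: cost 15, value 61
- D+F: cost 16, value 70
- A+D: cost 17, value 96
- A+C: cost 18, value 63
Minimum cost: 15 $.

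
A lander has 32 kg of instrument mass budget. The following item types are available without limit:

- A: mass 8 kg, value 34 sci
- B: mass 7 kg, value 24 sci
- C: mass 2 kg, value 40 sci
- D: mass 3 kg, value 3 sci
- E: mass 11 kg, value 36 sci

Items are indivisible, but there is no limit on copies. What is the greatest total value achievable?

640 sci

Best value-per-unit is C at 40/2, and filling with it alone uses mass 16×2=32. No mix of the others beats 16×40 = 640.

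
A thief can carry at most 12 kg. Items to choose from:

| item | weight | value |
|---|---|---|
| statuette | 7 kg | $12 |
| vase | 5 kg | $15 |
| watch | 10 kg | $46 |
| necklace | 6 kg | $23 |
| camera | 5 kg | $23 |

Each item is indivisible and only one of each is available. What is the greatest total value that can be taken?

Check high-value combinations within 12 kg:
- watch: weight 10, value 46
- necklace+camera: weight 6+5=11, value 23+23=46
- vase+camera: weight 5+5=10, value 15+23=38
- vase+necklace: weight 5+6=11, value 15+23=38
- statuette+camera: weight 7+5=12, value 12+23=35
Best: $46.

$46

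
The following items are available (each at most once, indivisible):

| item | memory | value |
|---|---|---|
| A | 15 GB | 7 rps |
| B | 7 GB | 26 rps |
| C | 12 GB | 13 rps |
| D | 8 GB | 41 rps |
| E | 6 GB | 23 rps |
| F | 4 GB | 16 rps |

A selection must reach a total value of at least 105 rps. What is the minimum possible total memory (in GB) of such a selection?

Subsets with value ≥ 105, sorted by total memory:
- B+D+E+F: memory 25, value 106
- B+C+D+E+F: memory 37, value 119
- A+B+D+E+F: memory 40, value 113
- A+B+C+D+E: memory 48, value 110
Minimum memory: 25 GB.

25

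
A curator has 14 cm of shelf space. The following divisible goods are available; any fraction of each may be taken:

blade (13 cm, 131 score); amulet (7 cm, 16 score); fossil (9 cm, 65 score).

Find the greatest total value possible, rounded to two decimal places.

Take in order of value per unit:
- blade (131/13 per unit): all 13 → value 131, running total 131.00
- fossil (65/9 per unit): 1 of 9 → value 1×65/9 = 7.2222, running total 138.22
Total 138.22.

138.22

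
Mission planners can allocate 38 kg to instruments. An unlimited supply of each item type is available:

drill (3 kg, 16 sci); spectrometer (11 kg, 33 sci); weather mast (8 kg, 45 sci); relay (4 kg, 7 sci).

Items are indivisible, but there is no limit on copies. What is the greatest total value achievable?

212 sci

Best value-per-unit is weather mast at 45/8; filling with it alone gives 4×45 = 180.
Optimal mix: 2×drill + 4×weather mast → mass 38, value 212.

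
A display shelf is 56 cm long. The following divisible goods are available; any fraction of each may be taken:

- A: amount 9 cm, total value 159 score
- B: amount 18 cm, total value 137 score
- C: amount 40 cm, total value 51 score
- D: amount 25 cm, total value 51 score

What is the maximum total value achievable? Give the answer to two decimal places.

Take in order of value per unit:
- A (159/9 per unit): all 9 → value 159, running total 159.00
- B (137/18 per unit): all 18 → value 137, running total 296.00
- D (51/25 per unit): all 25 → value 51, running total 347.00
- C (51/40 per unit): 4 of 40 → value 4×51/40 = 5.1000, running total 352.10
Total 352.10.

352.10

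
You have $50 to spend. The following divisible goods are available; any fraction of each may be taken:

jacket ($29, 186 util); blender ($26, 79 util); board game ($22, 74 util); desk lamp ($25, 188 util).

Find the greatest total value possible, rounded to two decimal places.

348.34

Take in order of value per unit:
- desk lamp (188/25 per unit): all 25 → value 188, running total 188.00
- jacket (186/29 per unit): 25 of 29 → value 25×186/29 = 160.3448, running total 348.34
Total 348.34.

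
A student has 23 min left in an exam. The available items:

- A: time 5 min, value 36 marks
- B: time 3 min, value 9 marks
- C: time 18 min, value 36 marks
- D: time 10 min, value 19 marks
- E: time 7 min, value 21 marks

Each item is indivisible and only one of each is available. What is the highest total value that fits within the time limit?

76 marks

Check high-value combinations within 23 min:
- A+D+E: time 5+10+7=22, value 36+19+21=76
- A+C: time 5+18=23, value 36+36=72
- A+B+E: time 5+3+7=15, value 36+9+21=66
- A+B+D: time 5+3+10=18, value 36+9+19=64
Best: 76 marks.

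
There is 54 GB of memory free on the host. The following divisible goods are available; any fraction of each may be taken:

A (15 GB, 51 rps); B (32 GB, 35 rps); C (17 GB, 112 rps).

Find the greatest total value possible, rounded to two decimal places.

Take in order of value per unit:
- C (112/17 per unit): all 17 → value 112, running total 112.00
- A (51/15 per unit): all 15 → value 51, running total 163.00
- B (35/32 per unit): 22 of 32 → value 22×35/32 = 24.0625, running total 187.06
Total 187.06.

187.06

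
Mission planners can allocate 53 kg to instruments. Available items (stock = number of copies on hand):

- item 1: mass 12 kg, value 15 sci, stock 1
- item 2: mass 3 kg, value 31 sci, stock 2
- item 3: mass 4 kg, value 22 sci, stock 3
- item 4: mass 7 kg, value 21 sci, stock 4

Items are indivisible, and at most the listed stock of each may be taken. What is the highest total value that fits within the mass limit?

212 sci

Top feasible selections:
- 2×item 2 + 3×item 3 + 4×item 4: mass 46, value 212
- 1×item 1 + 2×item 2 + 3×item 3 + 3×item 4: mass 51, value 206
- 2×item 2 + 3×item 3 + 3×item 4: mass 39, value 191
Best: 212 sci.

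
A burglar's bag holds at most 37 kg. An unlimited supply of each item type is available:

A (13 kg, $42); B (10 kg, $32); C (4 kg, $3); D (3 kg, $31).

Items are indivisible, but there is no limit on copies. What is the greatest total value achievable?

$372

Best value-per-unit is D at 31/3, and filling with it alone uses weight 12×3=36. No mix of the others beats 12×31 = 372.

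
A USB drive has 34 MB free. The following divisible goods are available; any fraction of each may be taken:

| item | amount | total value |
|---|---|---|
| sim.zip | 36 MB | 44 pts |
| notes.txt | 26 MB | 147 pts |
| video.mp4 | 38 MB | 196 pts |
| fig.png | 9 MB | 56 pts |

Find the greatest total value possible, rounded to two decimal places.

197.35

Take in order of value per unit:
- fig.png (56/9 per unit): all 9 → value 56, running total 56.00
- notes.txt (147/26 per unit): 25 of 26 → value 25×147/26 = 141.3462, running total 197.35
Total 197.35.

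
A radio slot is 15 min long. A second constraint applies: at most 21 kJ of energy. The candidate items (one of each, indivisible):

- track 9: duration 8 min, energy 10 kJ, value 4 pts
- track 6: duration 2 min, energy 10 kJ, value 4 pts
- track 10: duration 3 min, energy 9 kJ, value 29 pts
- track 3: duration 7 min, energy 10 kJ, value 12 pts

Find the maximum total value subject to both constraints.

41 pts

Feasible sets respecting both limits:
- track 10+track 3: duration 10, energy 19, value 41
- track 9+track 10: duration 11, energy 19, value 33
- track 6+track 10: duration 5, energy 19, value 33
Best: 41 pts.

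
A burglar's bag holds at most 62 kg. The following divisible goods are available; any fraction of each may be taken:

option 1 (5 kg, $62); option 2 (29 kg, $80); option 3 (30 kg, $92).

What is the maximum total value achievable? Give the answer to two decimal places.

228.48

Take in order of value per unit:
- option 1 (62/5 per unit): all 5 → value 62, running total 62.00
- option 3 (92/30 per unit): all 30 → value 92, running total 154.00
- option 2 (80/29 per unit): 27 of 29 → value 27×80/29 = 74.4828, running total 228.48
Total 228.48.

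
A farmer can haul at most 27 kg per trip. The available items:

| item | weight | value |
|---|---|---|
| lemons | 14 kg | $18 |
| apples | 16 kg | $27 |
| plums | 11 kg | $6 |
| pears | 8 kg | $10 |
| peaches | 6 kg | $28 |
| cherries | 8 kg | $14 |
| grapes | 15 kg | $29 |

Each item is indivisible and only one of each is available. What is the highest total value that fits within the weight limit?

$57

Check high-value combinations within 27 kg:
- peaches+grapes: weight 6+15=21, value 28+29=57
- apples+peaches: weight 16+6=22, value 27+28=55
- pears+peaches+cherries: weight 8+6+8=22, value 10+28+14=52
- plums+peaches+cherries: weight 11+6+8=25, value 6+28+14=48
Best: $57.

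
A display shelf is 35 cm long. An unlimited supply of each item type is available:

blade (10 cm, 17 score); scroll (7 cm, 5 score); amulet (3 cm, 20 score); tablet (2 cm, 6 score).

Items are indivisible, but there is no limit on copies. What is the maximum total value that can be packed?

226 score

Best value-per-unit is amulet at 20/3; filling with it alone gives 11×20 = 220.
Optimal mix: 11×amulet + 1×tablet → length 35, value 226.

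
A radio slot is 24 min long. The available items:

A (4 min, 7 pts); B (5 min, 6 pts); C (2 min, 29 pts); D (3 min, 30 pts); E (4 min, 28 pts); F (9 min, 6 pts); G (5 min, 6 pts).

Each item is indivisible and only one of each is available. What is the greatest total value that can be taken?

106 pts

Check high-value combinations within 24 min:
- A+B+C+D+E+G: duration 4+5+2+3+4+5=23, value 7+6+29+30+28+6=106
- A+B+C+D+E: duration 4+5+2+3+4=18, value 7+6+29+30+28=100
- A+C+D+E+G: duration 4+2+3+4+5=18, value 7+29+30+28+6=100
- A+C+D+E+F: duration 4+2+3+4+9=22, value 7+29+30+28+6=100
Best: 106 pts.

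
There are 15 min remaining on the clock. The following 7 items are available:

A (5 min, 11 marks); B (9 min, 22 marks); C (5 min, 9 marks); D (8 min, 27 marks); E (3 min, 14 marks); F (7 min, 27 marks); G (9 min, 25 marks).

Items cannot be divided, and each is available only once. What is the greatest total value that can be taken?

54 marks

This is a 0/1 knapsack; check combinations near the capacity.
- D+F: time 8+7=15, value 27+27=54
- A+E+F: time 5+3+7=15, value 11+14+27=52
- C+E+F: time 5+3+7=15, value 9+14+27=50
- E+F: time 3+7=10, value 14+27=41
Best: 54 marks.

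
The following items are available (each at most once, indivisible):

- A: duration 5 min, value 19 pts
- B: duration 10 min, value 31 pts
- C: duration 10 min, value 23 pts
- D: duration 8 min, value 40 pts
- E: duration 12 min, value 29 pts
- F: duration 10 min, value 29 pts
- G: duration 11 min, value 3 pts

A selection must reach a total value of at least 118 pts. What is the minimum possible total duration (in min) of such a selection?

Subsets with value ≥ 118, sorted by total duration:
- A+B+D+F: duration 33, value 119
- A+B+D+E: duration 35, value 119
- B+C+D+F: duration 38, value 123
Minimum duration: 33 min.

33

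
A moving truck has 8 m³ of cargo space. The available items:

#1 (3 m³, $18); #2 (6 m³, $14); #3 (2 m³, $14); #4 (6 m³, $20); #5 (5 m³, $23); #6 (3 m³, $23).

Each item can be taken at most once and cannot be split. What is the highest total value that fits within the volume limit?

$55

This is a 0/1 knapsack; check combinations near the capacity.
- #1+#3+#6: volume 3+2+3=8, value 18+14+23=55
- #5+#6: volume 5+3=8, value 23+23=46
- #1+#6: volume 3+3=6, value 18+23=41
- #1+#5: volume 3+5=8, value 18+23=41
- #3+#6: volume 2+3=5, value 14+23=37
Best: $55.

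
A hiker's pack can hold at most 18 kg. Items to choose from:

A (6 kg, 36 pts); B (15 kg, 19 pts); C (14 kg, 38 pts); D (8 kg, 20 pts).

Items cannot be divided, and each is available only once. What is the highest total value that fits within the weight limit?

56 pts

Check high-value combinations within 18 kg:
- A+D: weight 6+8=14, value 36+20=56
- C: weight 14, value 38
- A: weight 6, value 36
- D: weight 8, value 20
Best: 56 pts.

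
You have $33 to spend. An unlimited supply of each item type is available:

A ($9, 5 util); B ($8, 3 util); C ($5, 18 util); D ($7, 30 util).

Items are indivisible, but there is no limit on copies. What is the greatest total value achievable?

138 util

Best value-per-unit is D at 30/7; filling with it alone gives 4×30 = 120.
Optimal mix: 1×C + 4×D → cost 33, value 138.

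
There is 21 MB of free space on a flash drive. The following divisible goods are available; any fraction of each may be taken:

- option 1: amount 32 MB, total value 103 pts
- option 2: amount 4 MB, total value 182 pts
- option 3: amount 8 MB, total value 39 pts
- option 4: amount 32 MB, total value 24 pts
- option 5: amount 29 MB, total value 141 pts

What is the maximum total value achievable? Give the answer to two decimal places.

264.76

Take in order of value per unit:
- option 2 (182/4 per unit): all 4 → value 182, running total 182.00
- option 3 (39/8 per unit): all 8 → value 39, running total 221.00
- option 5 (141/29 per unit): 9 of 29 → value 9×141/29 = 43.7586, running total 264.76
Total 264.76.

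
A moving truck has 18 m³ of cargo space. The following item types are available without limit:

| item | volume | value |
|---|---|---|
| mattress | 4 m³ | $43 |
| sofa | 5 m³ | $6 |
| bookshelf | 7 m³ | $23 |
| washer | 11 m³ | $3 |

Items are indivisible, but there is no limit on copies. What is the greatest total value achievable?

Best value-per-unit is mattress at 43/4, and filling with it alone uses volume 4×4=16. No mix of the others beats 4×43 = 172.

$172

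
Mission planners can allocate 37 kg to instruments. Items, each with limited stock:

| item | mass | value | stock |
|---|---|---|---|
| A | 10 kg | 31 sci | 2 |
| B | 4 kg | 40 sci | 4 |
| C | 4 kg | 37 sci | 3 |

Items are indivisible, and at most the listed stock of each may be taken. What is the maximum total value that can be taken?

271 sci

Best selections within mass 37 and stock limits:
- 4×B + 3×C: mass 28, value 271
- 1×A + 4×B + 2×C: mass 34, value 265
- 1×A + 3×B + 3×C: mass 34, value 262
- 4×B + 2×C: mass 24, value 234
Best: 271 sci.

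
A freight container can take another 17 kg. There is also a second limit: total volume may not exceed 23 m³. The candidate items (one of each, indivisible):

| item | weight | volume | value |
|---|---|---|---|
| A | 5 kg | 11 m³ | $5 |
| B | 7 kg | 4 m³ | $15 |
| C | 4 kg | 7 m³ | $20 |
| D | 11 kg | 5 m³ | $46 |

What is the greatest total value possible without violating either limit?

Feasible sets respecting both limits:
- C+D: weight 15, volume 12, value 66
- A+D: weight 16, volume 16, value 51
- D: weight 11, volume 5, value 46
- A+B+C: weight 16, volume 22, value 40
Best: $66.

$66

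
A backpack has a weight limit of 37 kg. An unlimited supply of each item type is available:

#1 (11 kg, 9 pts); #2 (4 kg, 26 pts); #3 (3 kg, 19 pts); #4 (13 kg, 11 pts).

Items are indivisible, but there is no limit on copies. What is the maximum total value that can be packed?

Best value-per-unit is #2 at 26/4; filling with it alone gives 9×26 = 234.
Optimal mix: 7×#2 + 3×#3 → weight 37, value 239.

239 pts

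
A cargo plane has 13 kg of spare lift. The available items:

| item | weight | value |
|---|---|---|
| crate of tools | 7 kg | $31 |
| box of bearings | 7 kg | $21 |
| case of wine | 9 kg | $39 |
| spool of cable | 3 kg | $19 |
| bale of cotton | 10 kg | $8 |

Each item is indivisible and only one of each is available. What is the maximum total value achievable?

$58

Check high-value combinations within 13 kg:
- case of wine+spool of cable: weight 9+3=12, value 39+19=58
- crate of tools+spool of cable: weight 7+3=10, value 31+19=50
- box of bearings+spool of cable: weight 7+3=10, value 21+19=40
- case of wine: weight 9, value 39
- crate of tools: weight 7, value 31
Best: $58.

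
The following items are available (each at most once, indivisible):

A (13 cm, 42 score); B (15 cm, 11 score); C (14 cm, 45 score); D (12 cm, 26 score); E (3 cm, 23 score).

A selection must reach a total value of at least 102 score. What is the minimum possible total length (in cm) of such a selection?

30

Subsets with value ≥ 102, sorted by total length:
- A+C+E: length 30, value 110
- A+C+D: length 39, value 113
- A+C+D+E: length 42, value 136
Minimum length: 30 cm.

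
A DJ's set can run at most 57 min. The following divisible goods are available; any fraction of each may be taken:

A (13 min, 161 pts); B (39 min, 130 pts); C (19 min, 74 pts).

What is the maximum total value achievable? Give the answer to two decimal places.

318.33

Take in order of value per unit:
- A (161/13 per unit): all 13 → value 161, running total 161.00
- C (74/19 per unit): all 19 → value 74, running total 235.00
- B (130/39 per unit): 25 of 39 → value 25×130/39 = 83.3333, running total 318.33
Total 318.33.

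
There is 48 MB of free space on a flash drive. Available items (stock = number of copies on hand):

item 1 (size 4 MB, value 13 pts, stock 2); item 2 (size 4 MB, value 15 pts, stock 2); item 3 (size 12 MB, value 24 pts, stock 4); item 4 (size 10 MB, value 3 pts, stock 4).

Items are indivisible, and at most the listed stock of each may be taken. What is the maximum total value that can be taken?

115 pts

Best selections within size 48 and stock limits:
- 1×item 1 + 2×item 2 + 3×item 3: size 48, value 115
- 2×item 1 + 1×item 2 + 3×item 3: size 48, value 113
Best: 115 pts.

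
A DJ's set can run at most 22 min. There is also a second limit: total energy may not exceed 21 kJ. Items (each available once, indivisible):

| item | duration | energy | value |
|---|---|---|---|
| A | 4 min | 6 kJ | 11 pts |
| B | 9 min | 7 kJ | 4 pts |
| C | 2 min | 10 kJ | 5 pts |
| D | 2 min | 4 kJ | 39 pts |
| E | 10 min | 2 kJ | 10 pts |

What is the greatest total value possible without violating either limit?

60 pts

Feasible sets respecting both limits:
- A+D+E: duration 16, energy 12, value 60
- A+C+D: duration 8, energy 20, value 55
- A+B+D: duration 15, energy 17, value 54
- C+D+E: duration 14, energy 16, value 54
Best: 60 pts.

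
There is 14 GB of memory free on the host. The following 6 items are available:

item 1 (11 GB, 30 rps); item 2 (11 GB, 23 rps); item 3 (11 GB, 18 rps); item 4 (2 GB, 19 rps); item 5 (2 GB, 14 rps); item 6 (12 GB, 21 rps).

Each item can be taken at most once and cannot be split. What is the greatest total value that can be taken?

49 rps

Check high-value combinations within 14 GB:
- item 1+item 4: memory 11+2=13, value 30+19=49
- item 1+item 5: memory 11+2=13, value 30+14=44
- item 2+item 4: memory 11+2=13, value 23+19=42
Best: 49 rps.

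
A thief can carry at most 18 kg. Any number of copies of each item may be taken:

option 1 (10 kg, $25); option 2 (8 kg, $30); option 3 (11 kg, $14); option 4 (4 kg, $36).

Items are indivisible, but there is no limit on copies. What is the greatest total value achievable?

Best value-per-unit is option 4 at 36/4, and filling with it alone uses weight 4×4=16. No mix of the others beats 4×36 = 144.

$144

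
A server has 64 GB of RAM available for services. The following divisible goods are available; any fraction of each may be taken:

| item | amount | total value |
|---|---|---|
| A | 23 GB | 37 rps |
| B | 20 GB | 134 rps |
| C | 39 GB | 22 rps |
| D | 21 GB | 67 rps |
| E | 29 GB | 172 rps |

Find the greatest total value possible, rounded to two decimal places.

353.86

Take in order of value per unit:
- B (134/20 per unit): all 20 → value 134, running total 134.00
- E (172/29 per unit): all 29 → value 172, running total 306.00
- D (67/21 per unit): 15 of 21 → value 15×67/21 = 47.8571, running total 353.86
Total 353.86.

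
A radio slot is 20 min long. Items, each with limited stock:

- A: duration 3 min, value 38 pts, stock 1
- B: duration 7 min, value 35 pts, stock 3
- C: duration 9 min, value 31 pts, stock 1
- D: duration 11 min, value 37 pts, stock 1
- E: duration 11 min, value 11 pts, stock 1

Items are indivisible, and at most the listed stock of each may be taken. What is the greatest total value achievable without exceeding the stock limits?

Best selections within duration 20 and stock limits:
- 1×A + 2×B: duration 17, value 108
- 1×A + 1×B + 1×C: duration 19, value 104
- 1×A + 1×D: duration 14, value 75
- 1×A + 1×B: duration 10, value 73
Best: 108 pts.

108 pts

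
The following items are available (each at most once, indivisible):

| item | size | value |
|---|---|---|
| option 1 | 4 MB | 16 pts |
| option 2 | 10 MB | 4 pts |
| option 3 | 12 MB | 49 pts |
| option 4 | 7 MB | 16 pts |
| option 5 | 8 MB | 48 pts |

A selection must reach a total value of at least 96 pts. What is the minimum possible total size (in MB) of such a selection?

20

Subsets with value ≥ 96, sorted by total size:
- option 3+option 5: size 20, value 97
- option 1+option 3+option 5: size 24, value 113
Minimum size: 20 MB.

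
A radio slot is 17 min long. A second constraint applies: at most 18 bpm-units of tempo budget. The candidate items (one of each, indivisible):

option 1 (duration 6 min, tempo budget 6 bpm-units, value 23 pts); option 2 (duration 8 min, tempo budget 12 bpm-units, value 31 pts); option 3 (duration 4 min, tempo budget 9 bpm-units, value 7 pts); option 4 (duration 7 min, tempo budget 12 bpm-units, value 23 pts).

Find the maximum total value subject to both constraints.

54 pts

Feasible sets respecting both limits:
- option 1+option 2: duration 14, tempo budget 18, value 54
- option 1+option 4: duration 13, tempo budget 18, value 46
- option 2: duration 8, tempo budget 12, value 31
- option 1+option 3: duration 10, tempo budget 15, value 30
Best: 54 pts.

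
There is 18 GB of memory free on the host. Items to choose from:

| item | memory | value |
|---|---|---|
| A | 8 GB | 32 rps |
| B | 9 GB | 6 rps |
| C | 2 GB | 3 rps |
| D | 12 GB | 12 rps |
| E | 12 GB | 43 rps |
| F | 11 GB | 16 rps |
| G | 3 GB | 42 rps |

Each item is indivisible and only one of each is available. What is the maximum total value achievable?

Check high-value combinations within 18 GB:
- C+E+G: memory 2+12+3=17, value 3+43+42=88
- E+G: memory 12+3=15, value 43+42=85
- A+C+G: memory 8+2+3=13, value 32+3+42=77
- A+G: memory 8+3=11, value 32+42=74
Best: 88 rps.

88 rps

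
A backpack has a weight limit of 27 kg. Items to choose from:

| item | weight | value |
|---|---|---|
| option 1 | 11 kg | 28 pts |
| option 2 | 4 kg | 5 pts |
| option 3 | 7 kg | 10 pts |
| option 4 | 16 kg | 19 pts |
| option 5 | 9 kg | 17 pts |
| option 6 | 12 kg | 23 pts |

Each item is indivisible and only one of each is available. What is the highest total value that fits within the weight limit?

56 pts

Check high-value combinations within 27 kg:
- option 1+option 2+option 6: weight 11+4+12=27, value 28+5+23=56
- option 1+option 3+option 5: weight 11+7+9=27, value 28+10+17=55
- option 1+option 6: weight 11+12=23, value 28+23=51
- option 1+option 2+option 5: weight 11+4+9=24, value 28+5+17=50
Best: 56 pts.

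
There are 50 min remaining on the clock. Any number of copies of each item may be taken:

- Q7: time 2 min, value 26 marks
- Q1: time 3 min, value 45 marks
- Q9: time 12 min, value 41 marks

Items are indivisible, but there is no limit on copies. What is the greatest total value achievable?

746 marks

Best value-per-unit is Q1 at 45/3; filling with it alone gives 16×45 = 720.
Optimal mix: 1×Q7 + 16×Q1 → time 50, value 746.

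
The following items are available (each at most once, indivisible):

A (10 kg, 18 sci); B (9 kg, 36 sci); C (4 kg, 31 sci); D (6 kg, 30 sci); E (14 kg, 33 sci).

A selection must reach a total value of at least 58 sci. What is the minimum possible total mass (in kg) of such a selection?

10

Subsets with value ≥ 58, sorted by total mass:
- C+D: mass 10, value 61
- B+C: mass 13, value 67
- B+D: mass 15, value 66
- C+E: mass 18, value 64
Minimum mass: 10 kg.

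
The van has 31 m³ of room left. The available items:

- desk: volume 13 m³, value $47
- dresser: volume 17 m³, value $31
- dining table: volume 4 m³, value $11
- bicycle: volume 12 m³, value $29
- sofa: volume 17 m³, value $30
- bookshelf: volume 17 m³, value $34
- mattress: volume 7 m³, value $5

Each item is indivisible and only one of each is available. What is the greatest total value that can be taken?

Check high-value combinations within 31 m³:
- desk+dining table+bicycle: volume 13+4+12=29, value 47+11+29=87
- desk+bookshelf: volume 13+17=30, value 47+34=81
- desk+dresser: volume 13+17=30, value 47+31=78
- desk+sofa: volume 13+17=30, value 47+30=77
Best: $87.

$87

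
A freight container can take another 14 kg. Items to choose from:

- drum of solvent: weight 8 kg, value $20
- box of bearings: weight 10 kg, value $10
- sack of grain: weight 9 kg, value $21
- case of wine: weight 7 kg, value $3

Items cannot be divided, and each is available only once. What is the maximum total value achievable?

Check high-value combinations within 14 kg:
- sack of grain: weight 9, value 21
- drum of solvent: weight 8, value 20
- box of bearings: weight 10, value 10
Best: $21.

$21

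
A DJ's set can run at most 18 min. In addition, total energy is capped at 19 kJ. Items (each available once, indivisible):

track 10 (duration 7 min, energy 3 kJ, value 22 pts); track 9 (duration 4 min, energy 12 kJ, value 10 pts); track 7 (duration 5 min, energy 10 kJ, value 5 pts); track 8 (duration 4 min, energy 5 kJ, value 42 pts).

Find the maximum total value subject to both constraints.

Feasible sets respecting both limits:
- track 10+track 7+track 8: duration 16, energy 18, value 69
- track 10+track 8: duration 11, energy 8, value 64
- track 9+track 8: duration 8, energy 17, value 52
- track 7+track 8: duration 9, energy 15, value 47
Best: 69 pts.

69 pts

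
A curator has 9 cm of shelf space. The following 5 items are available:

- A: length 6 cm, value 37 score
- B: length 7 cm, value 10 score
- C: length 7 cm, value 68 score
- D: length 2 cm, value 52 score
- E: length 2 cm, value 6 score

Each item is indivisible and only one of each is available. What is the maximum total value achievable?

120 score

Check high-value combinations within 9 cm:
- C+D: length 7+2=9, value 68+52=120
- A+D: length 6+2=8, value 37+52=89
- C+E: length 7+2=9, value 68+6=74
Best: 120 score.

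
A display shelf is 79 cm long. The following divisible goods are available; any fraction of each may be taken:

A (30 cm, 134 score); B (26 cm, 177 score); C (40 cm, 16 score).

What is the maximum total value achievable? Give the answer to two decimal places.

Take in order of value per unit:
- B (177/26 per unit): all 26 → value 177, running total 177.00
- A (134/30 per unit): all 30 → value 134, running total 311.00
- C (16/40 per unit): 23 of 40 → value 23×16/40 = 9.2000, running total 320.20
Total 320.20.

320.20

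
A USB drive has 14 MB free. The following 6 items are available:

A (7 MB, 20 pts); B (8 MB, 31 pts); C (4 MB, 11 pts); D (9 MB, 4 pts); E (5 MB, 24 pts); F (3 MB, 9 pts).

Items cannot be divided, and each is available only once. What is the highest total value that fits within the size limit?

Check high-value combinations within 14 MB:
- B+E: size 8+5=13, value 31+24=55
- A+E: size 7+5=12, value 20+24=44
- C+E+F: size 4+5+3=12, value 11+24+9=44
- B+C: size 8+4=12, value 31+11=42
- B+F: size 8+3=11, value 31+9=40
Best: 55 pts.

55 pts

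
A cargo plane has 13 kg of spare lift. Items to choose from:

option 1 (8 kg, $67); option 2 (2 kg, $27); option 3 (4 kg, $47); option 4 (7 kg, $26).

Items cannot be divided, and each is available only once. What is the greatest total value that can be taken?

$114

Check high-value combinations within 13 kg:
- option 1+option 3: weight 8+4=12, value 67+47=114
- option 2+option 3+option 4: weight 2+4+7=13, value 27+47+26=100
- option 1+option 2: weight 8+2=10, value 67+27=94
Best: $114.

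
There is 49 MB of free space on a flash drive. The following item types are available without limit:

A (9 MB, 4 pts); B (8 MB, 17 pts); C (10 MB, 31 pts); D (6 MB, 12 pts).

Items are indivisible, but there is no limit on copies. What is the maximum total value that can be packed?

Best value-per-unit is C at 31/10; filling with it alone gives 4×31 = 124.
Optimal mix: 1×B + 4×C → size 48, value 141.

141 pts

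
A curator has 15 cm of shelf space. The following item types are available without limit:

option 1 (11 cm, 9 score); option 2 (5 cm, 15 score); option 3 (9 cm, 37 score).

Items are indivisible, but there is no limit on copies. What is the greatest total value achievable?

Best value-per-unit is option 3 at 37/9; filling with it alone gives 1×37 = 37.
Optimal mix: 1×option 2 + 1×option 3 → length 14, value 52.

52 score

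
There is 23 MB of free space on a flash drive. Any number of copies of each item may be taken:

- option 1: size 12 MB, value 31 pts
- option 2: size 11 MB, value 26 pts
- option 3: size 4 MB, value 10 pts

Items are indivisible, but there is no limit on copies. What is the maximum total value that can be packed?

57 pts

Best value-per-unit is option 1 at 31/12; filling with it alone gives 1×31 = 31.
Optimal mix: 1×option 1 + 1×option 2 → size 23, value 57.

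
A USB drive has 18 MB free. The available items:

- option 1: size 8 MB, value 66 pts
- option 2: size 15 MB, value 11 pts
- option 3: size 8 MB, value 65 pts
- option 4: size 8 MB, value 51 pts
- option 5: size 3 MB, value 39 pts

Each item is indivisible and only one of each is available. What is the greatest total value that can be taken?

131 pts

Check high-value combinations within 18 MB:
- option 1+option 3: size 8+8=16, value 66+65=131
- option 1+option 4: size 8+8=16, value 66+51=117
- option 3+option 4: size 8+8=16, value 65+51=116
- option 1+option 5: size 8+3=11, value 66+39=105
Best: 131 pts.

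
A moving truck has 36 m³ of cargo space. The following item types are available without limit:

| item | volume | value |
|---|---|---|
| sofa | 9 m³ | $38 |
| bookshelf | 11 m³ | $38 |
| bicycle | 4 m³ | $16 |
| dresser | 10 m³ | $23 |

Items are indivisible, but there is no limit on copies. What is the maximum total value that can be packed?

Best value-per-unit is sofa at 38/9, and filling with it alone uses volume 4×9=36. No mix of the others beats 4×38 = 152.

$152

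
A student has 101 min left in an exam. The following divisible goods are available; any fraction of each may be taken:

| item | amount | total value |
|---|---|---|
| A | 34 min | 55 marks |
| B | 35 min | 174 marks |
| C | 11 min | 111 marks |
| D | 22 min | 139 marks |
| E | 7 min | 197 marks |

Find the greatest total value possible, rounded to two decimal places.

663.06

Take in order of value per unit:
- E (197/7 per unit): all 7 → value 197, running total 197.00
- C (111/11 per unit): all 11 → value 111, running total 308.00
- D (139/22 per unit): all 22 → value 139, running total 447.00
- B (174/35 per unit): all 35 → value 174, running total 621.00
- A (55/34 per unit): 26 of 34 → value 26×55/34 = 42.0588, running total 663.06
Total 663.06.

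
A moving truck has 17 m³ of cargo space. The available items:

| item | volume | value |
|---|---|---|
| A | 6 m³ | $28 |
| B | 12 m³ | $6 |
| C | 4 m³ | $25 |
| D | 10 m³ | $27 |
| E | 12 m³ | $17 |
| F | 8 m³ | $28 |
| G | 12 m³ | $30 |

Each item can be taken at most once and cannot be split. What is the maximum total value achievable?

$56

Check high-value combinations within 17 m³:
- A+F: volume 6+8=14, value 28+28=56
- A+D: volume 6+10=16, value 28+27=55
- C+G: volume 4+12=16, value 25+30=55
Best: $56.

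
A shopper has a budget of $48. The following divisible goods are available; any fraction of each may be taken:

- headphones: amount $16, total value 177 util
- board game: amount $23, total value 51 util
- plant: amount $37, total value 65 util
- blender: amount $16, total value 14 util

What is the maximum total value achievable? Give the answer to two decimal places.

243.81

Take in order of value per unit:
- headphones (177/16 per unit): all 16 → value 177, running total 177.00
- board game (51/23 per unit): all 23 → value 51, running total 228.00
- plant (65/37 per unit): 9 of 37 → value 9×65/37 = 15.8108, running total 243.81
Total 243.81.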